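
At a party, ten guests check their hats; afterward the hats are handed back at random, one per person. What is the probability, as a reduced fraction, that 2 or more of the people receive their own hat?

958879/3628800

Favorable outcomes: Σ_{i≥2} C(10,i)·!(10-i) = 45·14833 + 120·1854 + 210·265 + 252·44 + 210·9 + 120·2 + 45·1 + 10·0 + 1·1 = 958879.
Total outcomes: 10! = 3628800.
Probability = 958879/3628800 = 958879/3628800.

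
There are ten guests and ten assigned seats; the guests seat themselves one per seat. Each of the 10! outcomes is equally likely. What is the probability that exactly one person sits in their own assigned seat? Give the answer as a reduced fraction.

16687/45360

Favorable outcomes: C(10,1)·!9 = 10·133496 = 1334960.
Total outcomes: 10! = 3628800.
Probability = 1334960/3628800 = 16687/45360.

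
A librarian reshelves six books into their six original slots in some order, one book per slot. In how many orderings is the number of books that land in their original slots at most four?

719

Sum C(6,i)·!(6-i) for i = 0..4:
  i=0: C(6,0)·!6 = 1·265 = 265
  i=1: C(6,1)·!5 = 6·44 = 264
  i=2: C(6,2)·!4 = 15·9 = 135
  i=3: C(6,3)·!3 = 20·2 = 40
  i=4: C(6,4)·!2 = 15·1 = 15
Total = 719.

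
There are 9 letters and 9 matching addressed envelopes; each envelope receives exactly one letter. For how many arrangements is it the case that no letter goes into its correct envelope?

133496

The subfactorial !9 = [9!/e] (nearest integer).
9! = 362880, and 362880/e ≈ 133496.09, so !9 = 133496.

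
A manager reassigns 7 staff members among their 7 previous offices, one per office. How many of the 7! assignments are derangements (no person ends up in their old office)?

!7 is the nearest integer to 7!/e.
7! = 5040, and 5040/e ≈ 1854.11, so !7 = 1854.

1854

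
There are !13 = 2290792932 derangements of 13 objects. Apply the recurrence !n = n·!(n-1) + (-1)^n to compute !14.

32071101049

!14 = 14·2290792932 + 1 = 32071101049.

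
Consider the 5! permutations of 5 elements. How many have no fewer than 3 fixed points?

Sum C(5,i)·!(5-i) for i = 3..5:
  i=3: C(5,3)·!2 = 10·1 = 10
  i=4: C(5,4)·!1 = 5·0 = 0
  i=5: C(5,5)·!0 = 1·1 = 1
Total = 11.

11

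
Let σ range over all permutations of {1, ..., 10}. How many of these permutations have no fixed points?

1334961

By inclusion-exclusion, !10 = Σ (-1)^k · 10!/k! for k=0..10
= 10! - 10!/1! + 10!/2! - 10!/3! + 10!/4! - 10!/5! + 10!/6! - 10!/7! + 10!/8! - 10!/9! + 10!/10!
= 3628800 - 3628800 + 1814400 - 604800 + 151200 - 30240 + 5040 - 720 + 90 - 10 + 1
= 1334961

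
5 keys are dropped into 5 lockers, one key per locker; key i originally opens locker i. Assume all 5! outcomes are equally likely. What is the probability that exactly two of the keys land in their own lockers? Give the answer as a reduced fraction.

1/6

Favorable outcomes: C(5,2)·!3 = 10·2 = 20.
Total outcomes: 5! = 120.
Probability = 20/120 = 1/6.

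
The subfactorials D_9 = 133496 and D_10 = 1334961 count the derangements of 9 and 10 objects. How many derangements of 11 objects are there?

D_11 = (11-1)·(D_10 + D_9) = 10·(1334961 + 133496) = 10·1468457 = 14684570.

14684570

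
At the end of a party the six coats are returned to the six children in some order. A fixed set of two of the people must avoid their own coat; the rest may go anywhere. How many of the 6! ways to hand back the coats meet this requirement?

504

Let A_j be the event that the j-th constrained one is fixed. By inclusion-exclusion over the 2 events:
Σ_{j=0}^{2} (-1)^j C(2,j)(6-j)!
= C(2,0)·6! - C(2,1)·5! + C(2,2)·4!
= 720 - 240 + 24
= 504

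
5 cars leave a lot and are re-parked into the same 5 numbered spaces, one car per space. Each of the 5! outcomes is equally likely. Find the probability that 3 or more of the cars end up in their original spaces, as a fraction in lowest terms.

Favorable outcomes: Σ_{i≥3} C(5,i)·!(5-i) = 10·1 + 5·0 + 1·1 = 11.
Total outcomes: 5! = 120.
Probability = 11/120 = 11/120.

11/120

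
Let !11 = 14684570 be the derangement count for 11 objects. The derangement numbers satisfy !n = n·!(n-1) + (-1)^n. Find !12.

176214841

!12 = 12·14684570 + 1 = 176214841.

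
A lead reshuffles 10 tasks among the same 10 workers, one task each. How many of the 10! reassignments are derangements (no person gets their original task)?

1334961

Use !n = (n-1)(!(n-1) + !(n-2)).
!10 = 9·(133496 + 14833) = 9·148329 = 1334961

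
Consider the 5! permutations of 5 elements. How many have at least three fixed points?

# with exactly i fixed is C(5,i)·!(5-i); sum over i=3..5:
  i=3: C(5,3)·!2 = 10·1 = 10
  i=4: C(5,4)·!1 = 5·0 = 0
  i=5: C(5,5)·!0 = 1·1 = 1
Total = 11.

11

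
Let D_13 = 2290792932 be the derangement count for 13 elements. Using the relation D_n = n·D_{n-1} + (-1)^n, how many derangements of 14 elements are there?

D_14 = 14·2290792932 + 1 = 32071101049.

32071101049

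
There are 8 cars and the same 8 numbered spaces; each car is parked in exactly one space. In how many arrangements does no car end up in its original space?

14833

Use !n = (n-1)(!(n-1) + !(n-2)).
!8 = 7·(1854 + 265) = 7·2119 = 14833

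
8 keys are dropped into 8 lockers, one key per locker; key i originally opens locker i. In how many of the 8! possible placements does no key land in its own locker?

14833

The subfactorial !8 = [8!/e] (nearest integer).
8! = 40320, and 40320/e ≈ 14832.90, so !8 = 14833.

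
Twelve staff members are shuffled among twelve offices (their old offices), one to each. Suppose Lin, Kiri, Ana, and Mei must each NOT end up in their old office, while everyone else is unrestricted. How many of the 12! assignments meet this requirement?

Inclusion-exclusion on the 4 forbidden self-matches:
Σ_{j=0}^{4} (-1)^j C(4,j)(12-j)!
= C(4,0)·12! - C(4,1)·11! + C(4,2)·10! - C(4,3)·9! + C(4,4)·8!
= 479001600 - 159667200 + 21772800 - 1451520 + 40320
= 339696000

339696000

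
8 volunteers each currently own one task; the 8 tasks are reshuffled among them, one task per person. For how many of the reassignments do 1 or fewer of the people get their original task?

Sum C(8,i)·!(8-i) for i = 0..1:
  i=0: C(8,0)·!8 = 1·14833 = 14833
  i=1: C(8,1)·!7 = 8·1854 = 14832
Total = 29665.

29665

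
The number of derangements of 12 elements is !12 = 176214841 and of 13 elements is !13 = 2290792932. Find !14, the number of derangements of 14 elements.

!14 = (14-1)·(!13 + !12) = 13·(2290792932 + 176214841) = 13·2467007773 = 32071101049.

32071101049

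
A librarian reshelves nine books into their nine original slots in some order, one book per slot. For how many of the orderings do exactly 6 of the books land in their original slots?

168

Pick the 6 fixed positions: C(9,6) = 84 ways.
The other 3 form a derangement: !3 = 2.
Total: 84 × 2 = 168.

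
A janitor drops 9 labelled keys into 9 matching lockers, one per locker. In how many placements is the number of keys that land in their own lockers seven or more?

37

Sum C(9,i)·!(9-i) for i = 7..9:
  i=7: C(9,7)·!2 = 36·1 = 36
  i=8: C(9,8)·!1 = 9·0 = 0
  i=9: C(9,9)·!0 = 1·1 = 1
Total = 37.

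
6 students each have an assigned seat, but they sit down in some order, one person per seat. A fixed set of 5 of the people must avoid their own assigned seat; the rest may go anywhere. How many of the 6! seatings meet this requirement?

309

Let A_j be the event that the j-th constrained one is fixed. By inclusion-exclusion over the 5 events:
Σ_{j=0}^{5} (-1)^j C(5,j)(6-j)!
= C(5,0)·6! - C(5,1)·5! + C(5,2)·4! - C(5,3)·3! + C(5,4)·2! - C(5,5)·1!
= 720 - 600 + 240 - 60 + 10 - 1
= 309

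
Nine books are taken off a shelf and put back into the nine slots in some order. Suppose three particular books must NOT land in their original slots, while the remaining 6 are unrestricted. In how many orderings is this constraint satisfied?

Inclusion-exclusion on the 3 forbidden self-matches:
Σ_{j=0}^{3} (-1)^j C(3,j)(9-j)!
= C(3,0)·9! - C(3,1)·8! + C(3,2)·7! - C(3,3)·6!
= 362880 - 120960 + 15120 - 720
= 256320

256320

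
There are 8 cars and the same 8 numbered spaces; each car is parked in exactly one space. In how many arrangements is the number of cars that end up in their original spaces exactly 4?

630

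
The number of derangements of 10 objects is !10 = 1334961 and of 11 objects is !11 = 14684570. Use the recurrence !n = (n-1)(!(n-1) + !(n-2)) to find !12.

176214841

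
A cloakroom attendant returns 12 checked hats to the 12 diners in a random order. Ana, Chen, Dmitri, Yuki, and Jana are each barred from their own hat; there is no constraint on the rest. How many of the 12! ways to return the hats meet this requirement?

312273360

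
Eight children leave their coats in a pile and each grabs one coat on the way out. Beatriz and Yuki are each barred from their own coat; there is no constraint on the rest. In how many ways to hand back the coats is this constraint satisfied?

30960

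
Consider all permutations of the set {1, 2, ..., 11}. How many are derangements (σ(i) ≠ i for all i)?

14684570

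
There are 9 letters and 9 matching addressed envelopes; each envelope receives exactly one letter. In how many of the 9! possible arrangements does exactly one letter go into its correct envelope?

Choose which one of the 9 is fixed: C(9,1) = 9.
The other 8 form a derangement: !8 = 14833.
Total: 9 × 14833 = 133497.

133497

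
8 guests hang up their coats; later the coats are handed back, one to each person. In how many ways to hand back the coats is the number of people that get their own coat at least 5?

Sum C(8,i)·!(8-i) for i = 5..8:
  i=5: C(8,5)·!3 = 56·2 = 112
  i=6: C(8,6)·!2 = 28·1 = 28
  i=7: C(8,7)·!1 = 8·0 = 0
  i=8: C(8,8)·!0 = 1·1 = 1
Total = 141.

141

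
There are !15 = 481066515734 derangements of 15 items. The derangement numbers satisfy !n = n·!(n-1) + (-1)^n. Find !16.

7697064251745

!16 = 16·481066515734 + 1 = 7697064251745.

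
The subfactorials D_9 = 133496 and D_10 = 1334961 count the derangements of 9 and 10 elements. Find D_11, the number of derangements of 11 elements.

14684570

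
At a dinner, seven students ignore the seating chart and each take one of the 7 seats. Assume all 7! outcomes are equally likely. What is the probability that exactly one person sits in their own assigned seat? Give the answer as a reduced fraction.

Favorable outcomes: C(7,1)·!6 = 7·265 = 1855.
Total outcomes: 7! = 5040.
Probability = 1855/5040 = 53/144.

53/144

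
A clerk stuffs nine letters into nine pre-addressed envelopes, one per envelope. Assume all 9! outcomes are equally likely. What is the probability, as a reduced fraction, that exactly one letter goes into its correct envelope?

2119/5760

Favorable outcomes: C(9,1)·!8 = 9·14833 = 133497.
Total outcomes: 9! = 362880.
Probability = 133497/362880 = 2119/5760.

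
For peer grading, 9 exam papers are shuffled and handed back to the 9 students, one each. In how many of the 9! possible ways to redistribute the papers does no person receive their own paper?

!9 = 9! · Σ_{k=0}^{9} (-1)^k/k!
= 9! - 9!/1! + 9!/2! - 9!/3! + 9!/4! - 9!/5! + 9!/6! - 9!/7! + 9!/8! - 9!/9!
= 362880 - 362880 + 181440 - 60480 + 15120 - 3024 + 504 - 72 + 9 - 1
= 133496

133496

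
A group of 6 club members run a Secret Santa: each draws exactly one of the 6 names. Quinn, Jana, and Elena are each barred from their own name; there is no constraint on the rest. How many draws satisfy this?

426

Inclusion-exclusion on the 3 forbidden self-matches:
Σ_{j=0}^{3} (-1)^j C(3,j)(6-j)!
= C(3,0)·6! - C(3,1)·5! + C(3,2)·4! - C(3,3)·3!
= 720 - 360 + 72 - 6
= 426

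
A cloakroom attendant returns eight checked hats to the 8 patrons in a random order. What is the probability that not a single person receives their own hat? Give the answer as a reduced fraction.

2119/5760

Favorable outcomes: !8 = 14833.
Total outcomes: 8! = 40320.
Probability = 14833/40320 = 2119/5760.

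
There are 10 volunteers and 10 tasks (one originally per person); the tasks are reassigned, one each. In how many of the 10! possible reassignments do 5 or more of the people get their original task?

13264

Sum C(10,i)·!(10-i) for i = 5..10:
  i=5: C(10,5)·!5 = 252·44 = 11088
  i=6: C(10,6)·!4 = 210·9 = 1890
  i=7: C(10,7)·!3 = 120·2 = 240
  i=8: C(10,8)·!2 = 45·1 = 45
  i=9: C(10,9)·!1 = 10·0 = 0
  i=10: C(10,10)·!0 = 1·1 = 1
Total = 13264.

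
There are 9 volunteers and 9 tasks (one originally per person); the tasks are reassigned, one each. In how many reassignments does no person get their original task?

Use !n = n·!(n-1) + (-1)^n.
!9 = 9·14833 - 1 = 133496

133496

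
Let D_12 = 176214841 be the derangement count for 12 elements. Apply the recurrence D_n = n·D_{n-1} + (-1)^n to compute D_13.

D_13 = 13·176214841 - 1 = 2290792932.

2290792932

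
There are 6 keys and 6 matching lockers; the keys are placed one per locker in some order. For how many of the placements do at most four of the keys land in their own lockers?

719

# with exactly i fixed is C(6,i)·!(6-i); sum over i=0..4:
  i=0: C(6,0)·!6 = 1·265 = 265
  i=1: C(6,1)·!5 = 6·44 = 264
  i=2: C(6,2)·!4 = 15·9 = 135
  i=3: C(6,3)·!3 = 20·2 = 40
  i=4: C(6,4)·!2 = 15·1 = 15
Total = 719.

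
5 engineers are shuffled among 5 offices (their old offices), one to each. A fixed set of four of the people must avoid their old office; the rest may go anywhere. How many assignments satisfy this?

53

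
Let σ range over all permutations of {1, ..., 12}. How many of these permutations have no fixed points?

176214841

The number of derangements of 12 is !12 = Σ_{k=0}^{12} (-1)^k·12!/k!
= 12! - 12!/1! + 12!/2! - 12!/3! + 12!/4! - 12!/5! + 12!/6! - 12!/7! + 12!/8! - 12!/9! + 12!/10! - 12!/11! + 12!/12!
= 479001600 - 479001600 + 239500800 - 79833600 + 19958400 - 3991680 + 665280 - 95040 + 11880 - 1320 + 132 - 12 + 1
= 176214841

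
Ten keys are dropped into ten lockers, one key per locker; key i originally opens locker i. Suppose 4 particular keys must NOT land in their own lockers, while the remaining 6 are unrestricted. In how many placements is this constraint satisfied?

2399760

Inclusion-exclusion on the 4 forbidden self-matches:
Σ_{j=0}^{4} (-1)^j C(4,j)(10-j)!
= C(4,0)·10! - C(4,1)·9! + C(4,2)·8! - C(4,3)·7! + C(4,4)·6!
= 3628800 - 1451520 + 241920 - 20160 + 720
= 2399760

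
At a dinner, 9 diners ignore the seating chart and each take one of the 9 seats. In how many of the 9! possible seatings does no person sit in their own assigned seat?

133496

!9 is the nearest integer to 9!/e.
9! = 362880, and 362880/e ≈ 133496.09, so !9 = 133496.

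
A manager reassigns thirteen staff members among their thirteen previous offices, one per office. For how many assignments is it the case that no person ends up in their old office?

2290792932

Use !n = (n-1)(!(n-1) + !(n-2)).
!13 = 12·(176214841 + 14684570) = 12·190899411 = 2290792932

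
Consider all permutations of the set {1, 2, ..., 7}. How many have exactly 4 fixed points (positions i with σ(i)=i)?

Choose which 4 of the 7 are fixed: C(7,4) = 35.
The other 3 form a derangement: !3 = 2.
Total: 35 × 2 = 70.

70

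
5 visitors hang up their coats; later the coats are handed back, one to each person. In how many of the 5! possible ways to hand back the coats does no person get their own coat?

44

By inclusion-exclusion, !5 = Σ (-1)^k · 5!/k! for k=0..5
= 5! - 5!/1! + 5!/2! - 5!/3! + 5!/4! - 5!/5!
= 120 - 120 + 60 - 20 + 5 - 1
= 44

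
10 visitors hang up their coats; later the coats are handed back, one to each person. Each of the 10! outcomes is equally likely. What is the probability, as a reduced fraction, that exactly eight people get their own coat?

1/80640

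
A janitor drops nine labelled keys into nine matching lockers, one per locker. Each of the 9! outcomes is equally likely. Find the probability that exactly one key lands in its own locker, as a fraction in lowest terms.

2119/5760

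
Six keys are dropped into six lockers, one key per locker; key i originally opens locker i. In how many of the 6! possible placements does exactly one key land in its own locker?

Pick the single fixed position: C(6,1) = 6 ways.
The remaining 5 must be deranged: !5 = 44.
Total: 6 × 44 = 264.

264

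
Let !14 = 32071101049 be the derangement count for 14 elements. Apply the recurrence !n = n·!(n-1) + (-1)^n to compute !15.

481066515734

!15 = 15·32071101049 - 1 = 481066515734.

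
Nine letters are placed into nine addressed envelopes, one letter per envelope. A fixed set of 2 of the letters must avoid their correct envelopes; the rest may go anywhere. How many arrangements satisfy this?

Inclusion-exclusion on the 2 forbidden self-matches:
Σ_{j=0}^{2} (-1)^j C(2,j)(9-j)!
= C(2,0)·9! - C(2,1)·8! + C(2,2)·7!
= 362880 - 80640 + 5040
= 287280

287280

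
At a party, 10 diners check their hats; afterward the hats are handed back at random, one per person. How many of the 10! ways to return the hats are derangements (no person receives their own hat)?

1334961

Recurrence: !10 = 9·(!9 + !8).
!10 = 9·(133496 + 14833) = 9·148329 = 1334961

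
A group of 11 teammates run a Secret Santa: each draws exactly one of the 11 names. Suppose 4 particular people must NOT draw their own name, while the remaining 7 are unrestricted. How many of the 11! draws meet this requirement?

Let A_j be the event that the j-th constrained one is fixed. By inclusion-exclusion over the 4 events:
Σ_{j=0}^{4} (-1)^j C(4,j)(11-j)!
= C(4,0)·11! - C(4,1)·10! + C(4,2)·9! - C(4,3)·8! + C(4,4)·7!
= 39916800 - 14515200 + 2177280 - 161280 + 5040
= 27422640

27422640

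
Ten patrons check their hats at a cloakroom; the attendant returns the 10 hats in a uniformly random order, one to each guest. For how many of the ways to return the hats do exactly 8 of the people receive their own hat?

45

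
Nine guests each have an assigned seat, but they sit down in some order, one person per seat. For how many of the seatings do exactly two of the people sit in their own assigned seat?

Choose which 2 of the 9 are fixed: C(9,2) = 36.
The remaining 7 must be deranged: !7 = 1854.
Total: 36 × 1854 = 66744.

66744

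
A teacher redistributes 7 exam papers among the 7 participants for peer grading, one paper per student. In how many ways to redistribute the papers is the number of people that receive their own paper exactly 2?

924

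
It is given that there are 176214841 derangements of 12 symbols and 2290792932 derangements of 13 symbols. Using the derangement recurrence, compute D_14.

D_14 = (14-1)·(D_13 + D_12) = 13·(2290792932 + 176214841) = 13·2467007773 = 32071101049.

32071101049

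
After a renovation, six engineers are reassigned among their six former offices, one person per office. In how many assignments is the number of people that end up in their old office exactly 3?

Choose which 3 of the 6 are fixed: C(6,3) = 20.
The other 3 form a derangement: !3 = 2.
Total: 20 × 2 = 40.

40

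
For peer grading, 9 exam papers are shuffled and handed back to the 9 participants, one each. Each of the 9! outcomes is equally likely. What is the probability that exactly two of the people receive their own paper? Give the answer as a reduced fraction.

103/560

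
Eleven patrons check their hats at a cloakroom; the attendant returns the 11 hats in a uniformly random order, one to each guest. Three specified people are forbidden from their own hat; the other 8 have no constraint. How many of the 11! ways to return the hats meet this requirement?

30078720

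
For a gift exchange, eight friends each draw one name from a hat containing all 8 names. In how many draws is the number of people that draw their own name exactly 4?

630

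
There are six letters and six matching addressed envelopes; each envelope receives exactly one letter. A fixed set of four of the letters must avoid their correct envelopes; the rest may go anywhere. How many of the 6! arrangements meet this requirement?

362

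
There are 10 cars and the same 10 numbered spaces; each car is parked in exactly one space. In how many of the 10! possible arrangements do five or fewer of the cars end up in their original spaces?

Sum C(10,i)·!(10-i) for i = 0..5:
  i=0: C(10,0)·!10 = 1·1334961 = 1334961
  i=1: C(10,1)·!9 = 10·133496 = 1334960
  i=2: C(10,2)·!8 = 45·14833 = 667485
  i=3: C(10,3)·!7 = 120·1854 = 222480
  i=4: C(10,4)·!6 = 210·265 = 55650
  i=5: C(10,5)·!5 = 252·44 = 11088
Total = 3626624.

3626624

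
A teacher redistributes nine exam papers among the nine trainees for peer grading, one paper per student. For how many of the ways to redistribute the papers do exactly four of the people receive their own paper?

5544

Choose which 4 of the 9 are fixed: C(9,4) = 126.
The remaining 5 must be deranged: !5 = 44.
Total: 126 × 44 = 5544.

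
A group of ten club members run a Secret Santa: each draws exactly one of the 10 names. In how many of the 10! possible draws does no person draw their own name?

1334961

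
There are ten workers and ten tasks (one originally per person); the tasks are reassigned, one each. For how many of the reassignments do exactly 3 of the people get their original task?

222480

Choose which 3 of the 10 are fixed: C(10,3) = 120.
The remaining 7 must be deranged: !7 = 1854.
Total: 120 × 1854 = 222480.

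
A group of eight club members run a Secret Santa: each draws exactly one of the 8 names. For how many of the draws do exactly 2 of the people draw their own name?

Pick the 2 fixed positions: C(8,2) = 28 ways.
The other 6 form a derangement: !6 = 265.
Total: 28 × 265 = 7420.

7420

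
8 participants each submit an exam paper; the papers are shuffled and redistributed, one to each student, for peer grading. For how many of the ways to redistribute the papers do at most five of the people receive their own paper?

40291

Sum C(8,i)·!(8-i) for i = 0..5:
  i=0: C(8,0)·!8 = 1·14833 = 14833
  i=1: C(8,1)·!7 = 8·1854 = 14832
  i=2: C(8,2)·!6 = 28·265 = 7420
  i=3: C(8,3)·!5 = 56·44 = 2464
  i=4: C(8,4)·!4 = 70·9 = 630
  i=5: C(8,5)·!3 = 56·2 = 112
Total = 40291.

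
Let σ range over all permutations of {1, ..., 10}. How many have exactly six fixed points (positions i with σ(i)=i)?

1890

Pick the 6 fixed positions: C(10,6) = 210 ways.
The other 4 form a derangement: !4 = 9.
Total: 210 × 9 = 1890.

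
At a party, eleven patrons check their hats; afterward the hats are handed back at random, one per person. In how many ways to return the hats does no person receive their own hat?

14684570

By inclusion-exclusion, !11 = Σ (-1)^k · 11!/k! for k=0..11
= 11! - 11!/1! + 11!/2! - 11!/3! + 11!/4! - 11!/5! + 11!/6! - 11!/7! + 11!/8! - 11!/9! + 11!/10! - 11!/11!
= 39916800 - 39916800 + 19958400 - 6652800 + 1663200 - 332640 + 55440 - 7920 + 990 - 110 + 11 - 1
= 14684570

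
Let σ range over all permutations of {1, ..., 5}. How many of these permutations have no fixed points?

!5 is the nearest integer to 5!/e.
5! = 120, and 120/e ≈ 44.15, so !5 = 44.

44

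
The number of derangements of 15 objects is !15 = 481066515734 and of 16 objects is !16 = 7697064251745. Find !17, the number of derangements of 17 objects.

!17 = (17-1)·(!16 + !15) = 16·(7697064251745 + 481066515734) = 16·8178130767479 = 130850092279664.

130850092279664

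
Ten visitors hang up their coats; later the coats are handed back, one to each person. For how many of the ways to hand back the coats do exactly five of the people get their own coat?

11088

Choose which 5 of the 10 are fixed: C(10,5) = 252.
The other 5 form a derangement: !5 = 44.
Total: 252 × 44 = 11088.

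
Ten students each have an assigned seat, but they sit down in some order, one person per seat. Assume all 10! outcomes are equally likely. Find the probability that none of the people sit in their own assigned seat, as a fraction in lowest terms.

16481/44800

Favorable outcomes: !10 = 1334961.
Total outcomes: 10! = 3628800.
Probability = 1334961/3628800 = 16481/44800.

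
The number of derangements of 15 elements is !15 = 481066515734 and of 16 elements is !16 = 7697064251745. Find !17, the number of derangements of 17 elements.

130850092279664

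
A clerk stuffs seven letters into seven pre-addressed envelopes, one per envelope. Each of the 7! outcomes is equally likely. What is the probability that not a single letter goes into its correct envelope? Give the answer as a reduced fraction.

Favorable outcomes: !7 = 1854.
Total outcomes: 7! = 5040.
Probability = 1854/5040 = 103/280.

103/280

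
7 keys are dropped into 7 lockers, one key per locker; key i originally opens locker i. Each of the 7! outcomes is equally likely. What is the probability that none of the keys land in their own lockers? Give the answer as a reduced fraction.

103/280

Favorable outcomes: !7 = 1854.
Total outcomes: 7! = 5040.
Probability = 1854/5040 = 103/280.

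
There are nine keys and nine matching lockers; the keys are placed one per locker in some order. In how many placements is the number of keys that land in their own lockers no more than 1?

Sum C(9,i)·!(9-i) for i = 0..1:
  i=0: C(9,0)·!9 = 1·133496 = 133496
  i=1: C(9,1)·!8 = 9·14833 = 133497
Total = 266993.

266993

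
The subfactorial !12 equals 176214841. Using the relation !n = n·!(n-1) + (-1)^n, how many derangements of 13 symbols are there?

2290792932

!13 = 13·176214841 - 1 = 2290792932.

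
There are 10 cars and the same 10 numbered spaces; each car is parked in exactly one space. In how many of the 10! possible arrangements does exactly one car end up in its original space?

1334960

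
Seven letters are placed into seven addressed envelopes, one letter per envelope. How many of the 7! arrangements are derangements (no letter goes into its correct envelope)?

1854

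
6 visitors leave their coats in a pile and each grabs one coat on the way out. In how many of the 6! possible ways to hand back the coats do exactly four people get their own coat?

15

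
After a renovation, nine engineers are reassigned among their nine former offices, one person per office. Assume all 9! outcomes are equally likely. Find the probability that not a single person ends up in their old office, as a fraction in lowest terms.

16687/45360

Favorable outcomes: !9 = 133496.
Total outcomes: 9! = 362880.
Probability = 133496/362880 = 16687/45360.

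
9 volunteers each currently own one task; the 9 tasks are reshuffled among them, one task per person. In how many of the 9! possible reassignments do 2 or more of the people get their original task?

95887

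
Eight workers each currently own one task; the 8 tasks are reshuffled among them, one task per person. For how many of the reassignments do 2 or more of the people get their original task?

Sum C(8,i)·!(8-i) for i = 2..8:
  i=2: C(8,2)·!6 = 28·265 = 7420
  i=3: C(8,3)·!5 = 56·44 = 2464
  i=4: C(8,4)·!4 = 70·9 = 630
  i=5: C(8,5)·!3 = 56·2 = 112
  i=6: C(8,6)·!2 = 28·1 = 28
  i=7: C(8,7)·!1 = 8·0 = 0
  i=8: C(8,8)·!0 = 1·1 = 1
Total = 10655.

10655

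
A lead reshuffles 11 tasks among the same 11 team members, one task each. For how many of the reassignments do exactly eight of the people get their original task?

Choose which 8 of the 11 are fixed: C(11,8) = 165.
The remaining 3 must be deranged: !3 = 2.
Total: 165 × 2 = 330.

330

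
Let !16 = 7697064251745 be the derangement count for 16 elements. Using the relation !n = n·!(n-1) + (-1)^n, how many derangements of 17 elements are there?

!17 = 17·7697064251745 - 1 = 130850092279664.

130850092279664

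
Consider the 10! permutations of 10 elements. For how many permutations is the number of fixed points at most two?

# with exactly i fixed is C(10,i)·!(10-i); sum over i=0..2:
  i=0: C(10,0)·!10 = 1·1334961 = 1334961
  i=1: C(10,1)·!9 = 10·133496 = 1334960
  i=2: C(10,2)·!8 = 45·14833 = 667485
Total = 3337406.

3337406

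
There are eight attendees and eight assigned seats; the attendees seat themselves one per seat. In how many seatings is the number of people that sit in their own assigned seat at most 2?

37085

Sum C(8,i)·!(8-i) for i = 0..2:
  i=0: C(8,0)·!8 = 1·14833 = 14833
  i=1: C(8,1)·!7 = 8·1854 = 14832
  i=2: C(8,2)·!6 = 28·265 = 7420
Total = 37085.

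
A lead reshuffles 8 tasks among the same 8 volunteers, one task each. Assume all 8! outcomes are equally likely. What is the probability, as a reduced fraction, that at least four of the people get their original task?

Favorable outcomes: Σ_{i≥4} C(8,i)·!(8-i) = 70·9 + 56·2 + 28·1 + 8·0 + 1·1 = 771.
Total outcomes: 8! = 40320.
Probability = 771/40320 = 257/13440.

257/13440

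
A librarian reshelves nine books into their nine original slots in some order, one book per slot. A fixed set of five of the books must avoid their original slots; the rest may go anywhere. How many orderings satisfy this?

205056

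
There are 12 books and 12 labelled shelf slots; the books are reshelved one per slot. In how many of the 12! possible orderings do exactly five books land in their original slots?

1468368

Choose which 5 of the 12 are fixed: C(12,5) = 792.
The remaining 7 must be deranged: !7 = 1854.
Total: 792 × 1854 = 1468368.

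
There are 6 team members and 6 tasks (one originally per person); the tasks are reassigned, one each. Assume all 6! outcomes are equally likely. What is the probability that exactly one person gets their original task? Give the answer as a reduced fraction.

Favorable outcomes: C(6,1)·!5 = 6·44 = 264.
Total outcomes: 6! = 720.
Probability = 264/720 = 11/30.

11/30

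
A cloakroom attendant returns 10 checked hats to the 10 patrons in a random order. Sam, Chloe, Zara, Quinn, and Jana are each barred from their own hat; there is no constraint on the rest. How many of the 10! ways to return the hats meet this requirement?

2170680

Let A_j be the event that the j-th constrained one is fixed. By inclusion-exclusion over the 5 events:
Σ_{j=0}^{5} (-1)^j C(5,j)(10-j)!
= C(5,0)·10! - C(5,1)·9! + C(5,2)·8! - C(5,3)·7! + C(5,4)·6! - C(5,5)·5!
= 3628800 - 1814400 + 403200 - 50400 + 3600 - 120
= 2170680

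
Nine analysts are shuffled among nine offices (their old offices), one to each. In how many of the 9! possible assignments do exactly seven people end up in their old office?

Choose which 7 of the 9 are fixed: C(9,7) = 36.
The other 2 form a derangement: !2 = 1.
Total: 36 × 1 = 36.

36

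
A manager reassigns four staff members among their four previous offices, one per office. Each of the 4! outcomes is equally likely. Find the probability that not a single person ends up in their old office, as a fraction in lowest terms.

3/8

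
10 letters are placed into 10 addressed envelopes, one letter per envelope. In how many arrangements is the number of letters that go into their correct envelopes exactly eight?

45

Pick the 8 fixed positions: C(10,8) = 45 ways.
The other 2 form a derangement: !2 = 1.
Total: 45 × 1 = 45.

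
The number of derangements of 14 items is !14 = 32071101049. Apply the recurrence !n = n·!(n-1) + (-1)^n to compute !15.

481066515734

!15 = 15·32071101049 - 1 = 481066515734.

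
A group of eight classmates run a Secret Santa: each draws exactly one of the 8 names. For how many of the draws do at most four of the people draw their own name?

40179

# with exactly i fixed is C(8,i)·!(8-i); sum over i=0..4:
  i=0: C(8,0)·!8 = 1·14833 = 14833
  i=1: C(8,1)·!7 = 8·1854 = 14832
  i=2: C(8,2)·!6 = 28·265 = 7420
  i=3: C(8,3)·!5 = 56·44 = 2464
  i=4: C(8,4)·!4 = 70·9 = 630
Total = 40179.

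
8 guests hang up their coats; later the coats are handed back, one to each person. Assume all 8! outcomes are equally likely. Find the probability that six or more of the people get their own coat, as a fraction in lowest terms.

Favorable outcomes: Σ_{i≥6} C(8,i)·!(8-i) = 28·1 + 8·0 + 1·1 = 29.
Total outcomes: 8! = 40320.
Probability = 29/40320 = 29/40320.

29/40320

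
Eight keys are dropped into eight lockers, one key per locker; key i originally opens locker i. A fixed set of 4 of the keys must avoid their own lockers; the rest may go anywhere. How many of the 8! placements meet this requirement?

24024

Inclusion-exclusion on the 4 forbidden self-matches:
Σ_{j=0}^{4} (-1)^j C(4,j)(8-j)!
= C(4,0)·8! - C(4,1)·7! + C(4,2)·6! - C(4,3)·5! + C(4,4)·4!
= 40320 - 20160 + 4320 - 480 + 24
= 24024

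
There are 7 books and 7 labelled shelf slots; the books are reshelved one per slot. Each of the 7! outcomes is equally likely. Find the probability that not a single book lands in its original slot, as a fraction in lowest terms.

103/280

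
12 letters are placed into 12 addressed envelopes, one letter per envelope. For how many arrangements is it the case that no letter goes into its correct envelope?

176214841

By inclusion-exclusion, !12 = Σ (-1)^k · 12!/k! for k=0..12
= 12! - 12!/1! + 12!/2! - 12!/3! + 12!/4! - 12!/5! + 12!/6! - 12!/7! + 12!/8! - 12!/9! + 12!/10! - 12!/11! + 12!/12!
= 479001600 - 479001600 + 239500800 - 79833600 + 19958400 - 3991680 + 665280 - 95040 + 11880 - 1320 + 132 - 12 + 1
= 176214841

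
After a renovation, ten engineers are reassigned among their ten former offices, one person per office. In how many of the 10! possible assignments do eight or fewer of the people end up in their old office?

# with exactly i fixed is C(10,i)·!(10-i); sum over i=0..8:
  i=0: C(10,0)·!10 = 1·1334961 = 1334961
  i=1: C(10,1)·!9 = 10·133496 = 1334960
  i=2: C(10,2)·!8 = 45·14833 = 667485
  i=3: C(10,3)·!7 = 120·1854 = 222480
  i=4: C(10,4)·!6 = 210·265 = 55650
  i=5: C(10,5)·!5 = 252·44 = 11088
  i=6: C(10,6)·!4 = 210·9 = 1890
  i=7: C(10,7)·!3 = 120·2 = 240
  i=8: C(10,8)·!2 = 45·1 = 45
Total = 3628799.

3628799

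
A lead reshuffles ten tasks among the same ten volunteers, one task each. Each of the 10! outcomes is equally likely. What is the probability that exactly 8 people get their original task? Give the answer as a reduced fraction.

1/80640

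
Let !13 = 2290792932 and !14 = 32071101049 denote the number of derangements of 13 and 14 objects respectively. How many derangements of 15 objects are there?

481066515734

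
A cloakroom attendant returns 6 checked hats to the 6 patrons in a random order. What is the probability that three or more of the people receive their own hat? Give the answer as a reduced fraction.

7/90

Favorable outcomes: Σ_{i≥3} C(6,i)·!(6-i) = 20·2 + 15·1 + 6·0 + 1·1 = 56.
Total outcomes: 6! = 720.
Probability = 56/720 = 7/90.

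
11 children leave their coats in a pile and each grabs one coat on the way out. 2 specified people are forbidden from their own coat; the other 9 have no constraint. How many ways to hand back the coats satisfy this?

33022080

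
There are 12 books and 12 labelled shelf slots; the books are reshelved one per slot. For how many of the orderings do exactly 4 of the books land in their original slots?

Pick the 4 fixed positions: C(12,4) = 495 ways.
The other 8 form a derangement: !8 = 14833.
Total: 495 × 14833 = 7342335.

7342335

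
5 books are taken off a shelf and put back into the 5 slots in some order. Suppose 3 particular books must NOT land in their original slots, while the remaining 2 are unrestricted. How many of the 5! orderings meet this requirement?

64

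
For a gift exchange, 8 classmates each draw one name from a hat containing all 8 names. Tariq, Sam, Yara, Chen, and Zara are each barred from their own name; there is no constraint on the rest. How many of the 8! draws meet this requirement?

Let A_j be the event that the j-th constrained one is fixed. By inclusion-exclusion over the 5 events:
Σ_{j=0}^{5} (-1)^j C(5,j)(8-j)!
= C(5,0)·8! - C(5,1)·7! + C(5,2)·6! - C(5,3)·5! + C(5,4)·4! - C(5,5)·3!
= 40320 - 25200 + 7200 - 1200 + 120 - 6
= 21234

21234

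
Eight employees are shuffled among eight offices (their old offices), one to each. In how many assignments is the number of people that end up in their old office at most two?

37085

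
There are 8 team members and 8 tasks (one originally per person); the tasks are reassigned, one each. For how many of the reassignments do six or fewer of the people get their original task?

Sum C(8,i)·!(8-i) for i = 0..6:
  i=0: C(8,0)·!8 = 1·14833 = 14833
  i=1: C(8,1)·!7 = 8·1854 = 14832
  i=2: C(8,2)·!6 = 28·265 = 7420
  i=3: C(8,3)·!5 = 56·44 = 2464
  i=4: C(8,4)·!4 = 70·9 = 630
  i=5: C(8,5)·!3 = 56·2 = 112
  i=6: C(8,6)·!2 = 28·1 = 28
Total = 40319.

40319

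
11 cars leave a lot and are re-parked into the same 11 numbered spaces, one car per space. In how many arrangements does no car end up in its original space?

14684570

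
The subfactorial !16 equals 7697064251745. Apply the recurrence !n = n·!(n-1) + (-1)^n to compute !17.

130850092279664

!17 = 17·7697064251745 - 1 = 130850092279664.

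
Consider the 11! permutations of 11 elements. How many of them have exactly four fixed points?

611820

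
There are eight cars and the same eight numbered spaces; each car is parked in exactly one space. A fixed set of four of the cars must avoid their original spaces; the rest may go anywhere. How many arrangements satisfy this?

Inclusion-exclusion on the 4 forbidden self-matches:
Σ_{j=0}^{4} (-1)^j C(4,j)(8-j)!
= C(4,0)·8! - C(4,1)·7! + C(4,2)·6! - C(4,3)·5! + C(4,4)·4!
= 40320 - 20160 + 4320 - 480 + 24
= 24024

24024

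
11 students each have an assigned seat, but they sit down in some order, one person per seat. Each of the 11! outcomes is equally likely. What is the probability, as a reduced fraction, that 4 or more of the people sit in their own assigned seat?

Favorable outcomes: Σ_{i≥4} C(11,i)·!(11-i) = 330·1854 + 462·265 + 462·44 + 330·9 + 165·2 + 55·1 + 11·0 + 1·1 = 757934.
Total outcomes: 11! = 39916800.
Probability = 757934/39916800 = 378967/19958400.

378967/19958400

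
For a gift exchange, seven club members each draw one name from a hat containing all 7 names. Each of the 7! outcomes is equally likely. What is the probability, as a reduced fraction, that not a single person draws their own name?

Favorable outcomes: !7 = 1854.
Total outcomes: 7! = 5040.
Probability = 1854/5040 = 103/280.

103/280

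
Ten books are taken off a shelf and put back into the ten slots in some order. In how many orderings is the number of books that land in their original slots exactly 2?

667485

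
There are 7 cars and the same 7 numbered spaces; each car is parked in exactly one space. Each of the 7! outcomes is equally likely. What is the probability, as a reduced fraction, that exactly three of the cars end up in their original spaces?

Favorable outcomes: C(7,3)·!4 = 35·9 = 315.
Total outcomes: 7! = 5040.
Probability = 315/5040 = 1/16.

1/16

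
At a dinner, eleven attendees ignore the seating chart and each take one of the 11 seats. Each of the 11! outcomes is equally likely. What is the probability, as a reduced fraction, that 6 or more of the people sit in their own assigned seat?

Favorable outcomes: Σ_{i≥6} C(11,i)·!(11-i) = 462·44 + 330·9 + 165·2 + 55·1 + 11·0 + 1·1 = 23684.
Total outcomes: 11! = 39916800.
Probability = 23684/39916800 = 5921/9979200.

5921/9979200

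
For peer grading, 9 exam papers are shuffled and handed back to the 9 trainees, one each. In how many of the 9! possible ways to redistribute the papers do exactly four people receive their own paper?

5544

Choose which 4 of the 9 are fixed: C(9,4) = 126.
The remaining 5 must be deranged: !5 = 44.
Total: 126 × 44 = 5544.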